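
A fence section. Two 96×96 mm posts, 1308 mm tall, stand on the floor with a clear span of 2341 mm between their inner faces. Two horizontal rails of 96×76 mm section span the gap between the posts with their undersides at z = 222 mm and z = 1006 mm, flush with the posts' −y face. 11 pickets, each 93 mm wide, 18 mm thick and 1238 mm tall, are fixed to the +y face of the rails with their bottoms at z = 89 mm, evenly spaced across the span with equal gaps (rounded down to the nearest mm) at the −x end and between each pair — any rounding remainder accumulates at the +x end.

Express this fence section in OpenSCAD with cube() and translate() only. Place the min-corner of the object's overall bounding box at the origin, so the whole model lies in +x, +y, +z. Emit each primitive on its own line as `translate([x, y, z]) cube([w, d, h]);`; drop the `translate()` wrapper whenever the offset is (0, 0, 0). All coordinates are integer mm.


cube([96, 96, 1308]);
translate([2437, 0, 0]) cube([96, 96, 1308]);
translate([96, 0, 222]) cube([2341, 96, 76]);
translate([96, 0, 1006]) cube([2341, 96, 76]);
translate([205, 96, 89]) cube([93, 18, 1238]);
translate([407, 96, 89]) cube([93, 18, 1238]);
translate([609, 96, 89]) cube([93, 18, 1238]);
translate([811, 96, 89]) cube([93, 18, 1238]);
translate([1013, 96, 89]) cube([93, 18, 1238]);
translate([1215, 96, 89]) cube([93, 18, 1238]);
translate([1417, 96, 89]) cube([93, 18, 1238]);
translate([1619, 96, 89]) cube([93, 18, 1238]);
translate([1821, 96, 89]) cube([93, 18, 1238]);
translate([2023, 96, 89]) cube([93, 18, 1238]);
translate([2225, 96, 89]) cube([93, 18, 1238]);


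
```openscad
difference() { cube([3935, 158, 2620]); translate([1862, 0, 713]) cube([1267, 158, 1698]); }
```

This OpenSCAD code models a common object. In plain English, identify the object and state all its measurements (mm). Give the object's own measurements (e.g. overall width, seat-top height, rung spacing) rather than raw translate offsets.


A wall 3935 mm long (x), 158 mm thick (y), 2620 mm tall, with a rectangular window opening cut through it. The opening is 1267 mm wide and 1698 mm tall; its sill is at z = 713 mm and its near (−x) edge is 1862 mm from the wall's −x end. The opening passes through the full wall thickness.


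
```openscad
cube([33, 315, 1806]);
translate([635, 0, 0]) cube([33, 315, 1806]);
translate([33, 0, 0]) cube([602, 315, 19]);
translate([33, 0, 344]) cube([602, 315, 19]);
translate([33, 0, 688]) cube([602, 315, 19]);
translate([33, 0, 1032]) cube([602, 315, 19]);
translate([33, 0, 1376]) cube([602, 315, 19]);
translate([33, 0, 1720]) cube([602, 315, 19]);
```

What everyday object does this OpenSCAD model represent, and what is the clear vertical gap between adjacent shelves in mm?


A bookshelf. The clear shelf gap is 325 mm.

Two tall side panels with 6 horizontal boards between them — a bookshelf. The first two shelf undersides are at z = 0 and z = 344; with shelf thickness 19, the clear gap is 344 − 0 − 19 = 325 mm.


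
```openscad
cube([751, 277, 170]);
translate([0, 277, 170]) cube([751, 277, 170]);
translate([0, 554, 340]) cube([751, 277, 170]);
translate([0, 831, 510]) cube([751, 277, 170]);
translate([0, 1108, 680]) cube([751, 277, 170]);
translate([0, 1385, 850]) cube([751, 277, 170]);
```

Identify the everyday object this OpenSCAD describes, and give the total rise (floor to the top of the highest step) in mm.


A staircase. The total rise is 1020 mm.

6 identical blocks, each offset up and back from the previous — a staircase. Each step is 170 mm tall and there are 6 of them, so the total rise is 6 × 170 = 1020 mm.


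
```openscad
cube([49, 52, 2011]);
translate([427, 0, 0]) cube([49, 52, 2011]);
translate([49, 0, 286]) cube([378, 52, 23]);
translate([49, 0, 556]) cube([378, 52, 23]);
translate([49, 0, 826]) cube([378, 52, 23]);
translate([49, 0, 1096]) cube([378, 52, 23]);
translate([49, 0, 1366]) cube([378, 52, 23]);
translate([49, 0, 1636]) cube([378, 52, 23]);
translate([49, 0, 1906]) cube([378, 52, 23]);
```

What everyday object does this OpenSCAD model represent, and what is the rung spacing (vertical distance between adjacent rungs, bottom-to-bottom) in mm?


A ladder. The rung spacing is 270 mm.

Two tall 49×52 posts with 7 short bars between them — a ladder. Adjacent rungs sit at z = 286 and z = 556, so the spacing is 556 − 286 = 270 mm.


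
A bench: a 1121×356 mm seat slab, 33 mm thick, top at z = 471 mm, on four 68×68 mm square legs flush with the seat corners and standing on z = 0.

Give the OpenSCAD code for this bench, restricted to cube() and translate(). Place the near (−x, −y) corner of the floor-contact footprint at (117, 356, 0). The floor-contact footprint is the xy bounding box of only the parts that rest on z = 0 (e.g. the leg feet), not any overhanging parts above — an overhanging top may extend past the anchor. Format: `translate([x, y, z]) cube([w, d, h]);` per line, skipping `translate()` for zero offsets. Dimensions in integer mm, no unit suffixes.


translate([117, 356, 438]) cube([1121, 356, 33]);
translate([117, 356, 0]) cube([68, 68, 438]);
translate([117, 644, 0]) cube([68, 68, 438]);
translate([1170, 356, 0]) cube([68, 68, 438]);
translate([1170, 644, 0]) cube([68, 68, 438]);


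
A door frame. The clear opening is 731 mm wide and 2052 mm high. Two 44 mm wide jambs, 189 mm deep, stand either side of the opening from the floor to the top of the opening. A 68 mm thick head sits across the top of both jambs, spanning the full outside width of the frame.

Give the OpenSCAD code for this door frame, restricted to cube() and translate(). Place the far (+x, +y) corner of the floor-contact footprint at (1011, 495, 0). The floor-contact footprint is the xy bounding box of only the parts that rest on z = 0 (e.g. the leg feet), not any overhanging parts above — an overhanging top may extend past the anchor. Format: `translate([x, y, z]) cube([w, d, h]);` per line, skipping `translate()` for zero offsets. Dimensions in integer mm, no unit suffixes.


translate([192, 306, 0]) cube([44, 189, 2052]);
translate([967, 306, 0]) cube([44, 189, 2052]);
translate([192, 306, 2052]) cube([819, 189, 68]);


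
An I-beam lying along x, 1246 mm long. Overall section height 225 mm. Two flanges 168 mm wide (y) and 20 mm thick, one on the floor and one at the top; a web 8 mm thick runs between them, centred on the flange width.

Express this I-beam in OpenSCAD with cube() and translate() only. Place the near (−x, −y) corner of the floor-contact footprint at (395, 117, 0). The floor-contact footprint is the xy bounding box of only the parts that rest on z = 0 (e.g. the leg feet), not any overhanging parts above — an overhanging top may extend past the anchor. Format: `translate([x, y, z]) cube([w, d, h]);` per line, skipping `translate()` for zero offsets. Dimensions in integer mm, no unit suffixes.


translate([395, 117, 0]) cube([1246, 168, 20]);
translate([395, 197, 20]) cube([1246, 8, 185]);
translate([395, 117, 205]) cube([1246, 168, 20]);


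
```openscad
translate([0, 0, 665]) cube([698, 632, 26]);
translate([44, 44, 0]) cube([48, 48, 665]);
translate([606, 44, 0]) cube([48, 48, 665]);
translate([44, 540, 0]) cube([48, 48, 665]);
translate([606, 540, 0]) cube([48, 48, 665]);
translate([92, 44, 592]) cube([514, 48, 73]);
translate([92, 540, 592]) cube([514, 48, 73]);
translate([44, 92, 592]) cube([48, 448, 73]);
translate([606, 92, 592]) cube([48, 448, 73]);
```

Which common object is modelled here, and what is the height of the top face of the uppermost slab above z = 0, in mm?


A table. The table height is 691 mm.

A 698×632×26 slab sits at z = 665 on four 48 mm square posts — a table. The top surface is at 665 + 26 = 691 mm.


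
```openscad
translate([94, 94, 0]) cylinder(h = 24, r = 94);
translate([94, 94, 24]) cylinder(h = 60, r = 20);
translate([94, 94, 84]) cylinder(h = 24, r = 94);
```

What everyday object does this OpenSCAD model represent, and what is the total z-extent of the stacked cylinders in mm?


A spool. The overall height is 108 mm.

Three coaxial cylinders, large–small–large — a spool. Two 24 mm flanges and a 60 mm core give 24 + 60 + 24 = 108 mm.


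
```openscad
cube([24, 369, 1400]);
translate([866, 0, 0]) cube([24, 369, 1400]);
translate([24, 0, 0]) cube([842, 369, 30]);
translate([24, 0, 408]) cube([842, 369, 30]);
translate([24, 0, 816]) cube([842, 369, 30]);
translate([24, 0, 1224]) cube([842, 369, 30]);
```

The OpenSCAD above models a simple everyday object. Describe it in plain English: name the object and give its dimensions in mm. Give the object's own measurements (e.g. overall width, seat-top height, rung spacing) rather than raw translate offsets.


An open bookshelf. Two side panels, each 24 mm thick, 369 mm deep and 1400 mm tall, stand 890 mm apart (outside-to-outside). Between them sit 4 shelves, each 30 mm thick and 369 mm deep, spanning the full gap between the sides. The bottom shelf rests on the floor (its underside at z = 0) and the clear gap between one shelf's top and the next shelf's underside is 378 mm.


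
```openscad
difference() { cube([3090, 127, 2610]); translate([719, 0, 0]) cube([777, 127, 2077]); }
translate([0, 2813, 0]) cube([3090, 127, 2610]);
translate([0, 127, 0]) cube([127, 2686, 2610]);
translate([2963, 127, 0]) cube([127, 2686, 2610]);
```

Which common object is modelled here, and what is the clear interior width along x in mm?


A single room. The interior width is 2836 mm.

Four walls enclosing a rectangle with a door in the front wall — a room. Outside width 3090 minus two 127 mm walls gives 2836 mm.


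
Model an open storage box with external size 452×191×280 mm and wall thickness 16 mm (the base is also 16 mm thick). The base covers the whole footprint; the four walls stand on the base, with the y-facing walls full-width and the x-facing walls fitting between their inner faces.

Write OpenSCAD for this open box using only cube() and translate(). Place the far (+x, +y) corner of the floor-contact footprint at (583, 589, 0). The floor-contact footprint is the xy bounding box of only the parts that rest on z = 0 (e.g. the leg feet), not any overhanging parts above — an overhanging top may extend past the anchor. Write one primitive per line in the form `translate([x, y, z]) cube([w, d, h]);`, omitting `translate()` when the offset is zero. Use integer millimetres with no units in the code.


translate([131, 398, 0]) cube([452, 191, 16]);
translate([131, 398, 16]) cube([452, 16, 264]);
translate([131, 573, 16]) cube([452, 16, 264]);
translate([131, 414, 16]) cube([16, 159, 264]);
translate([567, 414, 16]) cube([16, 159, 264]);


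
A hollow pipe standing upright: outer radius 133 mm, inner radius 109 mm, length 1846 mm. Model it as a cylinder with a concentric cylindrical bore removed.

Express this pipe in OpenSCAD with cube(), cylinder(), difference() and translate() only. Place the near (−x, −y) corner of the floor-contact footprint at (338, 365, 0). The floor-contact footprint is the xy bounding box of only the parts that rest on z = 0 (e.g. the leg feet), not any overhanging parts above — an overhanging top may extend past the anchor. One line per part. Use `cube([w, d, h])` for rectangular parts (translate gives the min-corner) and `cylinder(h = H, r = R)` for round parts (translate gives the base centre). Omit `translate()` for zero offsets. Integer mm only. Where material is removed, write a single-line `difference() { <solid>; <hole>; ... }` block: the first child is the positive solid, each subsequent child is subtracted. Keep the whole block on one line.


difference() { translate([471, 498, 0]) cylinder(h = 1846, r = 133); translate([471, 498, 0]) cylinder(h = 1846, r = 109); }


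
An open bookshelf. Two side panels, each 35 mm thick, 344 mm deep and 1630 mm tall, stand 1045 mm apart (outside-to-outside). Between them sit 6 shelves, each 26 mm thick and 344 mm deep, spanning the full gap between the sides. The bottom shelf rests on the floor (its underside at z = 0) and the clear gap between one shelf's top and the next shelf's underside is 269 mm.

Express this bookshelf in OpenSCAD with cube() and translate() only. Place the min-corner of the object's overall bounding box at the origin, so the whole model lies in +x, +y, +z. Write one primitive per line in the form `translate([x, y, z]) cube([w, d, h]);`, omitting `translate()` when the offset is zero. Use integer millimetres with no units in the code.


cube([35, 344, 1630]);
translate([1010, 0, 0]) cube([35, 344, 1630]);
translate([35, 0, 0]) cube([975, 344, 26]);
translate([35, 0, 295]) cube([975, 344, 26]);
translate([35, 0, 590]) cube([975, 344, 26]);
translate([35, 0, 885]) cube([975, 344, 26]);
translate([35, 0, 1180]) cube([975, 344, 26]);
translate([35, 0, 1475]) cube([975, 344, 26]);


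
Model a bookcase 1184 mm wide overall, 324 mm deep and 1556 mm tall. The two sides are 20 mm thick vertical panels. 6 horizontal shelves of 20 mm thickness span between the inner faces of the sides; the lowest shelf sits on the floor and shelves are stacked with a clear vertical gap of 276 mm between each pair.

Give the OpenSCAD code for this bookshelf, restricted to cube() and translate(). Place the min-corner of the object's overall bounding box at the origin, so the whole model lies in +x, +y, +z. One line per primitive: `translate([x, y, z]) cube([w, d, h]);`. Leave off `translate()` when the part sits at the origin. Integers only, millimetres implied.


cube([20, 324, 1556]);
translate([1164, 0, 0]) cube([20, 324, 1556]);
translate([20, 0, 0]) cube([1144, 324, 20]);
translate([20, 0, 296]) cube([1144, 324, 20]);
translate([20, 0, 592]) cube([1144, 324, 20]);
translate([20, 0, 888]) cube([1144, 324, 20]);
translate([20, 0, 1184]) cube([1144, 324, 20]);
translate([20, 0, 1480]) cube([1144, 324, 20]);


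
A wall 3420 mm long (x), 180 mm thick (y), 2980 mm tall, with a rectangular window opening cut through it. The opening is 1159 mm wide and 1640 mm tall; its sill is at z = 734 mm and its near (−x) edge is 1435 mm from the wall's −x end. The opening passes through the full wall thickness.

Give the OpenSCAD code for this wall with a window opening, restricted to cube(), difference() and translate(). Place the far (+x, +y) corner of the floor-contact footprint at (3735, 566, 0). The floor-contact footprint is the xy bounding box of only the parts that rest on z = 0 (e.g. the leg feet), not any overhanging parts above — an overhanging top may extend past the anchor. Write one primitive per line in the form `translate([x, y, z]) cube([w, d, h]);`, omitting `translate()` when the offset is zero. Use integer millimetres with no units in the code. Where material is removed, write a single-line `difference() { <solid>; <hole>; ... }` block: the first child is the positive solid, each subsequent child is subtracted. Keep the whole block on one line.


difference() { translate([315, 386, 0]) cube([3420, 180, 2980]); translate([1750, 386, 734]) cube([1159, 180, 1640]); }


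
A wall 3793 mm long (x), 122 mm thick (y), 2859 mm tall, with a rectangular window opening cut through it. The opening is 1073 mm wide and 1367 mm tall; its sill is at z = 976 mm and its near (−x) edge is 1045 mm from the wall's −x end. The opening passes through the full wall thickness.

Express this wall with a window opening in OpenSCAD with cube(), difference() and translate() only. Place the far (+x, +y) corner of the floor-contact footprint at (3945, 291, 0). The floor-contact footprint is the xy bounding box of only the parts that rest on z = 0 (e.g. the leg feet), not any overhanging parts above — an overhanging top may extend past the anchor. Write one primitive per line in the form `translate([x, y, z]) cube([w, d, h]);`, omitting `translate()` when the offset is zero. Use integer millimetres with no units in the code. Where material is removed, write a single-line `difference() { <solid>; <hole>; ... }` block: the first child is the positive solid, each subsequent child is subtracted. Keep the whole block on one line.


difference() { translate([152, 169, 0]) cube([3793, 122, 2859]); translate([1197, 169, 976]) cube([1073, 122, 1367]); }


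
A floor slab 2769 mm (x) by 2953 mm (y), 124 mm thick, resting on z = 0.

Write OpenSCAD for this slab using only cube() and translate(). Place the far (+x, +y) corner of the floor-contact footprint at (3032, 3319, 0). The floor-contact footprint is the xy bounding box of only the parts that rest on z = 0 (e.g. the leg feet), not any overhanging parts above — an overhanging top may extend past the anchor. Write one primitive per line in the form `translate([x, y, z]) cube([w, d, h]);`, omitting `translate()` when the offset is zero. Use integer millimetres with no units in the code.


translate([263, 366, 0]) cube([2769, 2953, 124]);


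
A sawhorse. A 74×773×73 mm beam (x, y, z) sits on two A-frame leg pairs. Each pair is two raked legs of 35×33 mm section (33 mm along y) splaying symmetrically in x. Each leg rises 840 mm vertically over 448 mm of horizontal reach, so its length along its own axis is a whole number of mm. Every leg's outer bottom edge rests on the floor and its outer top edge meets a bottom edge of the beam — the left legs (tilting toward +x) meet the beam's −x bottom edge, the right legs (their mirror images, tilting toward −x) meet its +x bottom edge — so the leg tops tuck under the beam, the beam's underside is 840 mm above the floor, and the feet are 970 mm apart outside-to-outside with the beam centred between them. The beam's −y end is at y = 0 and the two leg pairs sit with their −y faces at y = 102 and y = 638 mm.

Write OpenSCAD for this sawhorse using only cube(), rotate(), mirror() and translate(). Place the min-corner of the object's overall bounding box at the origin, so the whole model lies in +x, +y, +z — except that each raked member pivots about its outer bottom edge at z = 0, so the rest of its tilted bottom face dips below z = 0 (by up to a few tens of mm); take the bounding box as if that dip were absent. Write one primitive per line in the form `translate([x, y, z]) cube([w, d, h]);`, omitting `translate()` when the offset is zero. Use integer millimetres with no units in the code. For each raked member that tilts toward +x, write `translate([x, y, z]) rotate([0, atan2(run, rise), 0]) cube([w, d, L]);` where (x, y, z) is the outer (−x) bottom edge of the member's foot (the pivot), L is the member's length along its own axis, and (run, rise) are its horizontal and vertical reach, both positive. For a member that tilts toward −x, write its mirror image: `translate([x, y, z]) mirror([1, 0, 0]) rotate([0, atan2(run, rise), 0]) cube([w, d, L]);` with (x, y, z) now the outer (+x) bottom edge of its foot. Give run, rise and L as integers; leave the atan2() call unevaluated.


translate([448, 0, 840]) cube([74, 773, 73]);
translate([0, 102, 0]) rotate([0, atan2(448, 840), 0]) cube([35, 33, 952]);
translate([970, 102, 0]) mirror([1, 0, 0]) rotate([0, atan2(448, 840), 0]) cube([35, 33, 952]);
translate([0, 638, 0]) rotate([0, atan2(448, 840), 0]) cube([35, 33, 952]);
translate([970, 638, 0]) mirror([1, 0, 0]) rotate([0, atan2(448, 840), 0]) cube([35, 33, 952]);


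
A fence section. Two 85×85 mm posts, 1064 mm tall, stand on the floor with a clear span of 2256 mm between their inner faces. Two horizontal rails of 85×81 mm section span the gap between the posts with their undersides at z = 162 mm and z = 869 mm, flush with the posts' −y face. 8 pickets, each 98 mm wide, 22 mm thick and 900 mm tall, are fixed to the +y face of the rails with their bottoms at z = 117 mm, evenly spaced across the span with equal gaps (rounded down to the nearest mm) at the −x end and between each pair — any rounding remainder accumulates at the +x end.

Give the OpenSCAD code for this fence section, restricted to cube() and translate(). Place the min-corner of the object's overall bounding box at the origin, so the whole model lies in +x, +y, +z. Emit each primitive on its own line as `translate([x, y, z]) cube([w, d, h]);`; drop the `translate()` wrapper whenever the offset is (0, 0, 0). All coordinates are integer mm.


cube([85, 85, 1064]);
translate([2341, 0, 0]) cube([85, 85, 1064]);
translate([85, 0, 162]) cube([2256, 85, 81]);
translate([85, 0, 869]) cube([2256, 85, 81]);
translate([248, 85, 117]) cube([98, 22, 900]);
translate([509, 85, 117]) cube([98, 22, 900]);
translate([770, 85, 117]) cube([98, 22, 900]);
translate([1031, 85, 117]) cube([98, 22, 900]);
translate([1292, 85, 117]) cube([98, 22, 900]);
translate([1553, 85, 117]) cube([98, 22, 900]);
translate([1814, 85, 117]) cube([98, 22, 900]);
translate([2075, 85, 117]) cube([98, 22, 900]);


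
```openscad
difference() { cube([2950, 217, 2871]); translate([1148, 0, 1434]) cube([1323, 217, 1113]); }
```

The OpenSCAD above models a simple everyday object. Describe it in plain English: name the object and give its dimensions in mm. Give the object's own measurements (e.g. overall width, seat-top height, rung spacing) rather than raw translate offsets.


A wall 2950 mm long (x), 217 mm thick (y), 2871 mm tall, with a rectangular window opening cut through it. The opening is 1323 mm wide and 1113 mm tall; its sill is at z = 1434 mm and its near (−x) edge is 1148 mm from the wall's −x end. The opening passes through the full wall thickness.


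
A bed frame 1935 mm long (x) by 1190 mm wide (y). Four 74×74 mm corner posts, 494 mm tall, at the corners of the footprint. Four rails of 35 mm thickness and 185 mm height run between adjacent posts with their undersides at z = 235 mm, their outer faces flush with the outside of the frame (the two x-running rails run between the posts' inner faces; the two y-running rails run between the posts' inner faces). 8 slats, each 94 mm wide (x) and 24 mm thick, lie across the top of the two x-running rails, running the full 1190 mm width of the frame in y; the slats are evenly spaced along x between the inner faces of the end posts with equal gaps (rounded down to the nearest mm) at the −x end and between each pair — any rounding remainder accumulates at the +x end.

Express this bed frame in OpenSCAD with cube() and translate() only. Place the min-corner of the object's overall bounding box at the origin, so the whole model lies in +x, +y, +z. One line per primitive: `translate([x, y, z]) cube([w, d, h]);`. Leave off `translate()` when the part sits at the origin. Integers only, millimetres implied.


cube([74, 74, 494]);
translate([0, 1116, 0]) cube([74, 74, 494]);
translate([1861, 0, 0]) cube([74, 74, 494]);
translate([1861, 1116, 0]) cube([74, 74, 494]);
translate([74, 0, 235]) cube([1787, 35, 185]);
translate([74, 1155, 235]) cube([1787, 35, 185]);
translate([0, 74, 235]) cube([35, 1042, 185]);
translate([1900, 74, 235]) cube([35, 1042, 185]);
translate([189, 0, 420]) cube([94, 1190, 24]);
translate([398, 0, 420]) cube([94, 1190, 24]);
translate([607, 0, 420]) cube([94, 1190, 24]);
translate([816, 0, 420]) cube([94, 1190, 24]);
translate([1025, 0, 420]) cube([94, 1190, 24]);
translate([1234, 0, 420]) cube([94, 1190, 24]);
translate([1443, 0, 420]) cube([94, 1190, 24]);
translate([1652, 0, 420]) cube([94, 1190, 24]);


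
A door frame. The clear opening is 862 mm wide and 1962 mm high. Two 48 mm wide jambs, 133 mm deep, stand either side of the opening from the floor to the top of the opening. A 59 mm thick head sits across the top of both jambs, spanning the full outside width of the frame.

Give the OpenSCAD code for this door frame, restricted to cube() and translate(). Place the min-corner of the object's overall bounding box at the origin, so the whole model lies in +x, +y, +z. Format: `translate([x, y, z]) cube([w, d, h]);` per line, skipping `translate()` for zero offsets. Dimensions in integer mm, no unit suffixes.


cube([48, 133, 1962]);
translate([910, 0, 0]) cube([48, 133, 1962]);
translate([0, 0, 1962]) cube([958, 133, 59]);


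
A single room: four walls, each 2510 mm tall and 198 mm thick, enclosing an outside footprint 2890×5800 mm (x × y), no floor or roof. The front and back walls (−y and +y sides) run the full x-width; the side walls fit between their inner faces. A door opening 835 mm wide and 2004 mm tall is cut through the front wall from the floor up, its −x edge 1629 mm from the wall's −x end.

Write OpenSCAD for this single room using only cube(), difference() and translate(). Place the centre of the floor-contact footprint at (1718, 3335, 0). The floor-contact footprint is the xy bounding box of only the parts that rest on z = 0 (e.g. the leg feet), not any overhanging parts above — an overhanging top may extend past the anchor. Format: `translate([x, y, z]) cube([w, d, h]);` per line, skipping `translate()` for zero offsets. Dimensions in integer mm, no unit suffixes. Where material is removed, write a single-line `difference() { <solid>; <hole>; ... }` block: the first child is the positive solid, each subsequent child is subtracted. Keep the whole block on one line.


difference() { translate([273, 435, 0]) cube([2890, 198, 2510]); translate([1902, 435, 0]) cube([835, 198, 2004]); }
translate([273, 6037, 0]) cube([2890, 198, 2510]);
translate([273, 633, 0]) cube([198, 5404, 2510]);
translate([2965, 633, 0]) cube([198, 5404, 2510]);


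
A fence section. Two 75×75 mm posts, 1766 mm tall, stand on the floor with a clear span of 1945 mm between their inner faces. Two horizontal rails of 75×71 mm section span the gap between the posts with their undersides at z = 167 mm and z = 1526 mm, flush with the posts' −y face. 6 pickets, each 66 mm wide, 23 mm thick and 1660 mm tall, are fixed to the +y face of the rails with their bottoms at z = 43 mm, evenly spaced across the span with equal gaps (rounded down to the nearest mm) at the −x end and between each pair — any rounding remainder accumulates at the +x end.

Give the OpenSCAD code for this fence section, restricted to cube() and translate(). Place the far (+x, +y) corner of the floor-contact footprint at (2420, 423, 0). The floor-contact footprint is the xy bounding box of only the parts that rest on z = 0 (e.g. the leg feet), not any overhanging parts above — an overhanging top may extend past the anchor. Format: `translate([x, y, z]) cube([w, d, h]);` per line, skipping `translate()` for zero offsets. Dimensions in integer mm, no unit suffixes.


translate([325, 348, 0]) cube([75, 75, 1766]);
translate([2345, 348, 0]) cube([75, 75, 1766]);
translate([400, 348, 167]) cube([1945, 75, 71]);
translate([400, 348, 1526]) cube([1945, 75, 71]);
translate([621, 423, 43]) cube([66, 23, 1660]);
translate([908, 423, 43]) cube([66, 23, 1660]);
translate([1195, 423, 43]) cube([66, 23, 1660]);
translate([1482, 423, 43]) cube([66, 23, 1660]);
translate([1769, 423, 43]) cube([66, 23, 1660]);
translate([2056, 423, 43]) cube([66, 23, 1660]);


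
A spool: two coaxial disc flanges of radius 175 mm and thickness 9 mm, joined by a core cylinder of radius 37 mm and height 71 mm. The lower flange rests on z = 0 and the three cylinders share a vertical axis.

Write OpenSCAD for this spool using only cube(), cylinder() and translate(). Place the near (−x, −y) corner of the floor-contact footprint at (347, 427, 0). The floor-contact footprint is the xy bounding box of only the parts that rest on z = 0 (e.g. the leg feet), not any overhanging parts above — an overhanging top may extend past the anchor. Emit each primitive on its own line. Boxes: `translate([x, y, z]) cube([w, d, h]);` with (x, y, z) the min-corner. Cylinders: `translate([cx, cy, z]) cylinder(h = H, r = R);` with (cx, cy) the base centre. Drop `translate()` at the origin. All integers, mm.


translate([522, 602, 0]) cylinder(h = 9, r = 175);
translate([522, 602, 9]) cylinder(h = 71, r = 37);
translate([522, 602, 80]) cylinder(h = 9, r = 175);


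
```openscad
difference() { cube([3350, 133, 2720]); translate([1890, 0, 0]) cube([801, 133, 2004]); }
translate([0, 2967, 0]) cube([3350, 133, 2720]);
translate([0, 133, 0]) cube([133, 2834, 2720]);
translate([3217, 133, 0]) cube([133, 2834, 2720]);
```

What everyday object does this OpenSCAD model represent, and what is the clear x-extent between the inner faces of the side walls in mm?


A single room. The interior width is 3084 mm.

Four walls enclosing a rectangle with a door in the front wall — a room. Outside width 3350 minus two 133 mm walls gives 3084 mm.


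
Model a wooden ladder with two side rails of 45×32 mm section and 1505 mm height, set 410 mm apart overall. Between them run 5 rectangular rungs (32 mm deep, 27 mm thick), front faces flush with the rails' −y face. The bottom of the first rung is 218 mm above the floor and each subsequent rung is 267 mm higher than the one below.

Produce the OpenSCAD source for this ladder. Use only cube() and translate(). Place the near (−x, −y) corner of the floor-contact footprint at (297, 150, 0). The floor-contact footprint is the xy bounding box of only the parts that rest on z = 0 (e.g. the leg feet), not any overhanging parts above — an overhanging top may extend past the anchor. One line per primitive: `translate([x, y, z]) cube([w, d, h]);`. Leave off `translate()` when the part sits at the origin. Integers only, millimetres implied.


translate([297, 150, 0]) cube([45, 32, 1505]);
translate([662, 150, 0]) cube([45, 32, 1505]);
translate([342, 150, 218]) cube([320, 32, 27]);
translate([342, 150, 485]) cube([320, 32, 27]);
translate([342, 150, 752]) cube([320, 32, 27]);
translate([342, 150, 1019]) cube([320, 32, 27]);
translate([342, 150, 1286]) cube([320, 32, 27]);


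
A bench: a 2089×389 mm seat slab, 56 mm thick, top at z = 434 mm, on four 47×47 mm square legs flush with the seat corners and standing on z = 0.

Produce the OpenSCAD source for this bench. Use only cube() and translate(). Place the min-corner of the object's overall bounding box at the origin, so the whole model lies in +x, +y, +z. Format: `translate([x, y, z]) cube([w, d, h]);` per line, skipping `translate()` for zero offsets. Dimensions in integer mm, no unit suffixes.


translate([0, 0, 378]) cube([2089, 389, 56]);
cube([47, 47, 378]);
translate([0, 342, 0]) cube([47, 47, 378]);
translate([2042, 0, 0]) cube([47, 47, 378]);
translate([2042, 342, 0]) cube([47, 47, 378]);


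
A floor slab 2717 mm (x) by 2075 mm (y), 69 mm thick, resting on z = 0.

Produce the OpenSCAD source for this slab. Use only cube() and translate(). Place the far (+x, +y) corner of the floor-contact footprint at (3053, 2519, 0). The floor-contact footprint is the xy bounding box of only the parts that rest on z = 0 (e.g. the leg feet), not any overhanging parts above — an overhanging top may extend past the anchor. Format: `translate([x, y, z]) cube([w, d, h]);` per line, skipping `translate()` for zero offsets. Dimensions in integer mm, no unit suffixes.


translate([336, 444, 0]) cube([2717, 2075, 69]);


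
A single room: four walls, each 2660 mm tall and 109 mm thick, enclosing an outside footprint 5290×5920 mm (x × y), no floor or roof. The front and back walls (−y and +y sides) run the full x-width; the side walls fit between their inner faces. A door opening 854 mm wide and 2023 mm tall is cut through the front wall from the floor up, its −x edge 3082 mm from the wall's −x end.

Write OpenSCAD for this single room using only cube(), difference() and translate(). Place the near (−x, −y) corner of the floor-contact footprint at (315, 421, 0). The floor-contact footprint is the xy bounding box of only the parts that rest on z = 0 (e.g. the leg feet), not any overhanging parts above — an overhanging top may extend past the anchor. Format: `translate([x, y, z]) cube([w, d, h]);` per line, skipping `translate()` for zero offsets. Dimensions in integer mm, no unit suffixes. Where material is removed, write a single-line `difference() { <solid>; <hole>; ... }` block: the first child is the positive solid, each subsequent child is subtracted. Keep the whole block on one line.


difference() { translate([315, 421, 0]) cube([5290, 109, 2660]); translate([3397, 421, 0]) cube([854, 109, 2023]); }
translate([315, 6232, 0]) cube([5290, 109, 2660]);
translate([315, 530, 0]) cube([109, 5702, 2660]);
translate([5496, 530, 0]) cube([109, 5702, 2660]);


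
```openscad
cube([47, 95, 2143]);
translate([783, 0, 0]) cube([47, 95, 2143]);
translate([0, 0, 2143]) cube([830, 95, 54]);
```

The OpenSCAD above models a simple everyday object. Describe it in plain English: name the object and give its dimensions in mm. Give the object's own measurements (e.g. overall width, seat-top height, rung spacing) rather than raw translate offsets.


A door frame. The clear opening is 736 mm wide and 2143 mm high. Two 47 mm wide jambs, 95 mm deep, stand either side of the opening from the floor to the top of the opening. A 54 mm thick head sits across the top of both jambs, spanning the full outside width of the frame.


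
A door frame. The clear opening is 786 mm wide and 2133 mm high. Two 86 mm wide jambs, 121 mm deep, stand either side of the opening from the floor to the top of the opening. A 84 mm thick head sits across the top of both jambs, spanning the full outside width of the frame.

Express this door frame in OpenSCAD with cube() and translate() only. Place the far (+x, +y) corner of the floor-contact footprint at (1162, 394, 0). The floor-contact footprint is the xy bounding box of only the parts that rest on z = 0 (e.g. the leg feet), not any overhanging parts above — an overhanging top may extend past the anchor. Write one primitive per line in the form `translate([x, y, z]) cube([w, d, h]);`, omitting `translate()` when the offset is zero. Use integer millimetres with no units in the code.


translate([204, 273, 0]) cube([86, 121, 2133]);
translate([1076, 273, 0]) cube([86, 121, 2133]);
translate([204, 273, 2133]) cube([958, 121, 84]);


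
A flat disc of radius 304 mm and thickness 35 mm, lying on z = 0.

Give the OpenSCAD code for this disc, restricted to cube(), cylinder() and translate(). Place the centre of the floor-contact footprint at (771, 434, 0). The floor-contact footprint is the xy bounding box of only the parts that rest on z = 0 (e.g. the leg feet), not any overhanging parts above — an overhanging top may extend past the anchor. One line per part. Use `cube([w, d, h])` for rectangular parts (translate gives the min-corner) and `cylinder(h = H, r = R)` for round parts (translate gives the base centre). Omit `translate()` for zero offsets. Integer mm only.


translate([771, 434, 0]) cylinder(h = 35, r = 304);


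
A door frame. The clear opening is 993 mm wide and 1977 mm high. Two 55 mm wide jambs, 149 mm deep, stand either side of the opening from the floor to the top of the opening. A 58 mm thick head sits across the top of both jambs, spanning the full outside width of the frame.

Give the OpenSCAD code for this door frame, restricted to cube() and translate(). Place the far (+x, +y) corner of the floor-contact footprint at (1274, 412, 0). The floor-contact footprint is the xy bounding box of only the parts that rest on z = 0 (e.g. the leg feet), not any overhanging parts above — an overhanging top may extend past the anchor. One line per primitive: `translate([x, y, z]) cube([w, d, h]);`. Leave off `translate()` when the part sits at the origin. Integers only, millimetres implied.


translate([171, 263, 0]) cube([55, 149, 1977]);
translate([1219, 263, 0]) cube([55, 149, 1977]);
translate([171, 263, 1977]) cube([1103, 149, 58]);


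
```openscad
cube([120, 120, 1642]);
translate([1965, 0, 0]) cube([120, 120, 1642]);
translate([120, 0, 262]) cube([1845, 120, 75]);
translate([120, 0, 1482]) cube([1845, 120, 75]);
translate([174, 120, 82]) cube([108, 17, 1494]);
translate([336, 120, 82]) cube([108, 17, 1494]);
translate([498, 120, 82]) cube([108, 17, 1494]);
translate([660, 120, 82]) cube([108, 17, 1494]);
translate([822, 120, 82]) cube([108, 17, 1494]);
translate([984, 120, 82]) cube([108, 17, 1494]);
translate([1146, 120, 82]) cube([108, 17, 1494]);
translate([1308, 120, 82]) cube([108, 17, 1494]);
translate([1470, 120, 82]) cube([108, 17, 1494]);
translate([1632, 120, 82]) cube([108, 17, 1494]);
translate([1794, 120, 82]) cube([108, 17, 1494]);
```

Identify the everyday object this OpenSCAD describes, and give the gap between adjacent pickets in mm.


A fence section. The picket gap is 54 mm.

Two posts, two rails, 11 pickets — a fence section. Span 1845 mm holds 11 pickets of 108 mm with 12 equal gaps: ⌊(1845 − 11·108) / 12⌋ = 54 mm.


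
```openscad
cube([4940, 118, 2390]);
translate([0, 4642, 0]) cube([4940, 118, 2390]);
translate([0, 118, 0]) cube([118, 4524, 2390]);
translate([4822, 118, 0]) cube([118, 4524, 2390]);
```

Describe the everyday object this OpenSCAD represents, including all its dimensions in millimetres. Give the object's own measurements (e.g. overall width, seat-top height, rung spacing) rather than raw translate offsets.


The wall frame of a small rectangular building: four walls, each 2390 mm tall and 118 mm thick, enclosing a footprint 4940 mm (x) by 4760 mm (y) outside-to-outside, with no floor or roof. The front and back walls (the −y and +y sides) span the full width; the two side walls fit between them.


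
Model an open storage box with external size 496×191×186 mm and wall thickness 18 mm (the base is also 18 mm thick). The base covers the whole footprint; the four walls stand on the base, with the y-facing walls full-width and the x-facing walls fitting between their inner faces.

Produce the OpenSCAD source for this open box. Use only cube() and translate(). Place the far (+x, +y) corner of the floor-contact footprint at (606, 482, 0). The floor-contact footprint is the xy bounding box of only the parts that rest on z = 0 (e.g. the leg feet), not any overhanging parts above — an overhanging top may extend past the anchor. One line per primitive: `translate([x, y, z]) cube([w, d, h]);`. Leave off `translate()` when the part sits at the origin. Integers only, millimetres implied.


translate([110, 291, 0]) cube([496, 191, 18]);
translate([110, 291, 18]) cube([496, 18, 168]);
translate([110, 464, 18]) cube([496, 18, 168]);
translate([110, 309, 18]) cube([18, 155, 168]);
translate([588, 309, 18]) cube([18, 155, 168]);


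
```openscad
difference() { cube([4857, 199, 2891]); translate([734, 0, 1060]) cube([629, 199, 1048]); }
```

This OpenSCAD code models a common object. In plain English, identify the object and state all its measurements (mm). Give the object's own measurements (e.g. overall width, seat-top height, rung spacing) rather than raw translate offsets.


A wall 4857 mm long (x), 199 mm thick (y), 2891 mm tall, with a rectangular window opening cut through it. The opening is 629 mm wide and 1048 mm tall; its sill is at z = 1060 mm and its near (−x) edge is 734 mm from the wall's −x end. The opening passes through the full wall thickness.


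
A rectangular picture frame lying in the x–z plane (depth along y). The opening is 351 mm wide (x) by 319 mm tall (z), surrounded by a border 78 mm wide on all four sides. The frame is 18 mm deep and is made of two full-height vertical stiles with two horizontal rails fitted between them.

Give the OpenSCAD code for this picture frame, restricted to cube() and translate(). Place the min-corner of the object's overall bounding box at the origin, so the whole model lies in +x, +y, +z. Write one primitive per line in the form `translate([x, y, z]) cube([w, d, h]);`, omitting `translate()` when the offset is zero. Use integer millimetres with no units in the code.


cube([78, 18, 475]);
translate([429, 0, 0]) cube([78, 18, 475]);
translate([78, 0, 0]) cube([351, 18, 78]);
translate([78, 0, 397]) cube([351, 18, 78]);


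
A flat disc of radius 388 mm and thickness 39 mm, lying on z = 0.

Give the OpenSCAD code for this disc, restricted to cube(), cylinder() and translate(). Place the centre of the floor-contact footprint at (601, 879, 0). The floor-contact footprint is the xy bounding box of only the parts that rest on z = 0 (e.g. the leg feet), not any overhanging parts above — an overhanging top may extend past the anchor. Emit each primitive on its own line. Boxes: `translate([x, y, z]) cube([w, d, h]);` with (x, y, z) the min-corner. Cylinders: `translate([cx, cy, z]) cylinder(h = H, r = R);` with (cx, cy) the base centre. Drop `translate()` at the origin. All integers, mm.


translate([601, 879, 0]) cylinder(h = 39, r = 388);
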